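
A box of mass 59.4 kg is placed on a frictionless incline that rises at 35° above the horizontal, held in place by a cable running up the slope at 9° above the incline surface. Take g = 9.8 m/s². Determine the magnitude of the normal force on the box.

Take axes along and perpendicular to the incline. Weight components: W sin 35° = 333.9 N down-slope, W cos 35° = 476.8 N into the surface.
Along incline: T cos 9° = W sin 35° → T = 338.1 N.
Perpendicular: N = W cos 35° − T sin 9° = 424 N.

N ≈ 424 N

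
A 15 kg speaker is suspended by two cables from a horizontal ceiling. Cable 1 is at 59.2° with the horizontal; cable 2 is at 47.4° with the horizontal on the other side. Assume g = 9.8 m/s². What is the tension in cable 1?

T_1 ≈ 104 N

Weight W = 15 × 9.8 = 147 N acts straight down.
Horizontal: T_1 cos 59.2° = T_2 cos 47.4°  →  T_2 = 0.7565 T_1.
Vertical: T_1 sin 59.2° + T_2 sin 47.4° = 147.
Substituting the horizontal relation into the vertical equation gives 1.416 T_1 = 147, so T_1 = 103.8 N.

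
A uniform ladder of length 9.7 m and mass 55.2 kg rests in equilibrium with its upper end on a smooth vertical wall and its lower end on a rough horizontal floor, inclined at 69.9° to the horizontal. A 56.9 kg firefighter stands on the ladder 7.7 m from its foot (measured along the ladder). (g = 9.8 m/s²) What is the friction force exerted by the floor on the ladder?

Torques about the foot: N_wall · 9.7 sin 69.9° = 55.2×9.8×4.85 cos 69.9° + 56.9×9.8×7.7 cos 69.9° → N_wall = 260.97 N.
ΣF_x = 0: f_floor = N_wall = 260.97 N.

f ≈ 261 N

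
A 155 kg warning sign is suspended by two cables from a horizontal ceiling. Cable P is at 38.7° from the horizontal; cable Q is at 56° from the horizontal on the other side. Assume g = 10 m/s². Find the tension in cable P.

Weight W = 155 × 10 = 1550 N acts straight down.
Horizontal: T_P cos 38.7° = T_Q cos 56°  →  T_Q = 1.396 T_P.
Vertical: T_P sin 38.7° + T_Q sin 56° = 1550.
Substituting the horizontal relation into the vertical equation gives 1.782 T_P = 1550, so T_P = 869.7 N.

T_P ≈ 870 N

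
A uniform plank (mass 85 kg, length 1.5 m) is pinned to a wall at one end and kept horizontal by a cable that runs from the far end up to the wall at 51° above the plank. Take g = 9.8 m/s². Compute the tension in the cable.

Take torques about the hinge: T sin 51° · 1.5 = 85×9.8×0.75 = 624.75 N·m.
So T = 624.75 / (0.7771 × 1.5) = 535.94 N.

T ≈ 536 N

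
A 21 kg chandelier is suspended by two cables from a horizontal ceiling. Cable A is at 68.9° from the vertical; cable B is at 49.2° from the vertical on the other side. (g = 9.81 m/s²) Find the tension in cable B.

Angles from the horizontal: cable A is 90° − 68.9° = 21.1°, cable B is 90° − 49.2° = 40.8°.
Weight W = 21 × 9.81 = 206 N acts straight down.
Horizontal: T_A cos 21.1° = T_B cos 40.8°  →  T_A = 0.8114 T_B.
Vertical: T_A sin 21.1° + T_B sin 40.8° = 206.
Substituting the horizontal relation into the vertical equation gives 0.9455 T_B = 206, so T_B = 217.9 N.

T_B ≈ 218 N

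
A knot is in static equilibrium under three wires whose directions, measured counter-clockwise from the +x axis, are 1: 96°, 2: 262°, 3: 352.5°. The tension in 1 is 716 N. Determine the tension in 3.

Resolve: ΣF_x = 716 cos 96° + T_2 cos 262° + T_3 cos 352.5° = 0.
        ΣF_y = 716 sin 96° + T_2 sin 262° + T_3 sin 352.5° = 0.
The known terms sum to (-74.84, 712.1) N, so -0.1392 T_2 + 0.9914 T_3 = 74.84 and -0.9903 T_2 − 0.1305 T_3 = -712.1.
Solving simultaneously: T_2 = 696.2 N, T_3 = 173.2 N.

T_3 ≈ 173 N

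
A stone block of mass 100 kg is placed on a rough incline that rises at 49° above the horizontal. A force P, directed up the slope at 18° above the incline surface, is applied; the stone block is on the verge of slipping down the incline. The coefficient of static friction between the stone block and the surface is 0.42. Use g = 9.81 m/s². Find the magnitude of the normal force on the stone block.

On the verge of sliding down the incline, friction equals μN and acts up the slope.
Perpendicular: N + P sin 18° = W cos 49° = 643.6 N.
Along incline: P cos 18° + μN = W sin 49° with W sin 49° = 740.4 N.
Solving the pair for P and N: P = 572.4 N, N = 466.7 N (and f = μN = 196 N).

N ≈ 467 N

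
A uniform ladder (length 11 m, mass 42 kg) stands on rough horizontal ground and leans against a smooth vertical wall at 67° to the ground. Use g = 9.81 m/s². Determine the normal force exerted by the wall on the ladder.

N_wall ≈ 87.4 N

Torques about the foot: N_wall · 11 sin 67° = 42×9.81×5.5 cos 67° → N_wall = 87.446 N.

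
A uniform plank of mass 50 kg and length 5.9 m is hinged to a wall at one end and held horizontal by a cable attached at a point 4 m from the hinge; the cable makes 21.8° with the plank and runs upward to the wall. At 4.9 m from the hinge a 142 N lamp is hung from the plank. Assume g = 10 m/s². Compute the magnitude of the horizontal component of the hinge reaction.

Take torques about the hinge: T sin 21.8° · 4 = 50×10×2.95 + 142×4.9 = 2170.8 N·m.
So T = 2170.8 / (0.3714 × 4) = 1461.4 N.
ΣF_x = 0: H_x = T cos 21.8° = 1356.8 N.

H_x ≈ 1360 N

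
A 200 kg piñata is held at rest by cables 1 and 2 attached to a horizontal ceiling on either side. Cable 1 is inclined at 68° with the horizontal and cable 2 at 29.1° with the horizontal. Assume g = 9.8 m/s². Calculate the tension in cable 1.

T_1 ≈ 1730 N

Weight W = 200 × 9.8 = 1960 N acts straight down.
Horizontal: T_1 cos 68° = T_2 cos 29.1°  →  T_2 = 0.4287 T_1.
Vertical: T_1 sin 68° + T_2 sin 29.1° = 1960.
Substituting the horizontal relation into the vertical equation gives 1.136 T_1 = 1960, so T_1 = 1726 N.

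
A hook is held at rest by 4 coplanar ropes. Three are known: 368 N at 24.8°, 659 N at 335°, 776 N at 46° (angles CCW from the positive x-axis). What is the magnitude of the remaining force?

F ≈ 1530 N

Sum the known components: ΣF_x = 1470 N, ΣF_y = 434.1 N.
For equilibrium the remaining force must supply (−ΣF_x, −ΣF_y) = (-1470, -434.1) N.
Magnitude = √((-1470)² + (-434.1)²) = 1533 N; direction = atan2(-434.1, -1470) = 196.4°.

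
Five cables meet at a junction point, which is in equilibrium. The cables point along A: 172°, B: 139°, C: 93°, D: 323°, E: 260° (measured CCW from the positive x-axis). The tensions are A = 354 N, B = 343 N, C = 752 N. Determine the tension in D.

T_D ≈ 917 N

Resolve: ΣF_x = 354 cos 172° + 343 cos 139° + 752 cos 93° + T_D cos 323° + T_E cos 260° = 0.
        ΣF_y = 354 sin 172° + 343 sin 139° + 752 sin 93° + T_D sin 323° + T_E sin 260° = 0.
The known terms sum to (-648.8, 1025) N, so 0.7986 T_D − 0.1736 T_E = 648.8 and -0.6018 T_D − 0.9848 T_E = -1025.
Solving simultaneously: T_D = 916.9 N, T_E = 480.8 N.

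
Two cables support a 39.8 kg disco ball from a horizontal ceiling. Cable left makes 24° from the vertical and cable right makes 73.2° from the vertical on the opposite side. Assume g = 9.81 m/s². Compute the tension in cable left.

T_left ≈ 377 N

Angles from the horizontal: cable left is 90° − 24° = 66°, cable right is 90° − 73.2° = 16.8°.
Weight W = 39.8 × 9.81 = 390.4 N acts straight down.
Horizontal: T_left cos 66° = T_right cos 16.8°  →  T_right = 0.4249 T_left.
Vertical: T_left sin 66° + T_right sin 16.8° = 390.4.
Substituting the horizontal relation into the vertical equation gives 1.036 T_left = 390.4, so T_left = 376.7 N.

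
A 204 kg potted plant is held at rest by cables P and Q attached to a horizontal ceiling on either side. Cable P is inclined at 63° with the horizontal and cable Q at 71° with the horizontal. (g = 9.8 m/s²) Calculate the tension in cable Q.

T_Q ≈ 1260 N

Weight W = 204 × 9.8 = 1999 N acts straight down.
Horizontal: T_P cos 63° = T_Q cos 71°  →  T_P = 0.7171 T_Q.
Vertical: T_P sin 63° + T_Q sin 71° = 1999.
Substituting the horizontal relation into the vertical equation gives 1.584 T_Q = 1999, so T_Q = 1262 N.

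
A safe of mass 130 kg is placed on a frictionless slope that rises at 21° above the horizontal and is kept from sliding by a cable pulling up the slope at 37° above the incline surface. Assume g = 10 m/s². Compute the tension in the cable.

Take axes along and perpendicular to the incline. Weight components: W sin 21° = 465.9 N down-slope, W cos 21° = 1214 N into the surface.
Along incline: T cos 37° = W sin 21° → T = 583.3 N.
Perpendicular: N = W cos 21° − T sin 37° = 862.6 N.

T ≈ 583 N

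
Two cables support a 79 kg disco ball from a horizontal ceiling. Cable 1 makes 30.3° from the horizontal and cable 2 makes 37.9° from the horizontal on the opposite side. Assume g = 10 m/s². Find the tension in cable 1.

Weight W = 79 × 10 = 790 N acts straight down.
Horizontal: T_1 cos 30.3° = T_2 cos 37.9°  →  T_2 = 1.094 T_1.
Vertical: T_1 sin 30.3° + T_2 sin 37.9° = 790.
Substituting the horizontal relation into the vertical equation gives 1.177 T_1 = 790, so T_1 = 671.4 N.

T_1 ≈ 671 N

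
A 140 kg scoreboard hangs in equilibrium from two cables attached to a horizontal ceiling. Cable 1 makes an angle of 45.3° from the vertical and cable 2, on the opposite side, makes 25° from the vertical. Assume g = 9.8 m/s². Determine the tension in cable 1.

Angles from the horizontal: cable 1 is 90° − 45.3° = 44.7°, cable 2 is 90° − 25° = 65°.
Weight W = 140 × 9.8 = 1372 N acts straight down.
Horizontal: T_1 cos 44.7° = T_2 cos 65°  →  T_2 = 1.682 T_1.
Vertical: T_1 sin 44.7° + T_2 sin 65° = 1372.
Substituting the horizontal relation into the vertical equation gives 2.228 T_1 = 1372, so T_1 = 615.9 N.

T_1 ≈ 616 N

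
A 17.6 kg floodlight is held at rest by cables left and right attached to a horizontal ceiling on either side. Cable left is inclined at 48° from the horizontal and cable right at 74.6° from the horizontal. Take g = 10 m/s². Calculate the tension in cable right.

T_right ≈ 140 N

Weight W = 17.6 × 10 = 176 N acts straight down.
Horizontal: T_left cos 48° = T_right cos 74.6°  →  T_left = 0.3969 T_right.
Vertical: T_left sin 48° + T_right sin 74.6° = 176.
Substituting the horizontal relation into the vertical equation gives 1.259 T_right = 176, so T_right = 139.8 N.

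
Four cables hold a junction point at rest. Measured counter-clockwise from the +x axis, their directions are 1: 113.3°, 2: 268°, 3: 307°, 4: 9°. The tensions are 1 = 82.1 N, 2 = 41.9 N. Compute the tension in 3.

Resolve: ΣF_x = 82.1 cos 113.3° + 41.9 cos 268° + T_3 cos 307° + T_4 cos 9° = 0.
        ΣF_y = 82.1 sin 113.3° + 41.9 sin 268° + T_3 sin 307° + T_4 sin 9° = 0.
The known terms sum to (-33.94, 33.53) N, so 0.6018 T_3 + 0.9877 T_4 = 33.94 and -0.7986 T_3 + 0.1564 T_4 = -33.53.
Solving simultaneously: T_3 = 43.52 N, T_4 = 7.842 N.

T_3 ≈ 43.5 N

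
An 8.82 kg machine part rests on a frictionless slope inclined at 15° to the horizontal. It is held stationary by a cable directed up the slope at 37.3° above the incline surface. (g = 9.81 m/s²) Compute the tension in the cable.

Take axes along and perpendicular to the incline. Weight components: W sin 15° = 22.39 N down-slope, W cos 15° = 83.58 N into the surface.
Along incline: T cos 37.3° = W sin 15° → T = 28.15 N.
Perpendicular: N = W cos 15° − T sin 37.3° = 66.52 N.

T ≈ 28.2 N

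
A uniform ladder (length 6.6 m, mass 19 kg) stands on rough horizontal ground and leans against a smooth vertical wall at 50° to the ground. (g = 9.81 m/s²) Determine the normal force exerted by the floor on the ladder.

N_floor ≈ 186 N

ΣF_y = 0: N_floor = 19×9.81 = 186.39 N.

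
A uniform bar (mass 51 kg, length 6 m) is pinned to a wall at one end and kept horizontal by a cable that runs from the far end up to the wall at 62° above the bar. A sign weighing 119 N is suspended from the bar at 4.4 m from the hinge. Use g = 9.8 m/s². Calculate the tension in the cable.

T ≈ 382 N

Take torques about the hinge: T sin 62° · 6 = 51×9.8×3 + 119×4.4 = 2023 N·m.
So T = 2023 / (0.8829 × 6) = 381.86 N.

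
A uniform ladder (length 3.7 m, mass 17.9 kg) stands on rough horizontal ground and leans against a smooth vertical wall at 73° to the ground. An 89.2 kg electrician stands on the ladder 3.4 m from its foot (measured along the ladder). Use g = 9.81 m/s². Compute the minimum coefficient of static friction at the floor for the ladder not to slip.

ΣF_y = 0: N_floor = 17.9×9.81 + 89.2×9.81 = 1050.7 N.
Torques about the foot: N_wall · 3.7 sin 73° = 17.9×9.81×1.85 cos 73° + 89.2×9.81×3.4 cos 73° → N_wall = 272.68 N.
ΣF_x = 0: f_floor = N_wall = 272.68 N.
μ_min = f_floor / N_floor = 272.68 / 1050.7 = 0.2595.

μ_min ≈ 0.260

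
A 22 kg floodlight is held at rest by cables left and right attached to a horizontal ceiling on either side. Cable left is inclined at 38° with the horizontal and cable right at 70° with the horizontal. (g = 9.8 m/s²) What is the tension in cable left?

Weight W = 22 × 9.8 = 215.6 N acts straight down.
Horizontal: T_left cos 38° = T_right cos 70°  →  T_right = 2.304 T_left.
Vertical: T_left sin 38° + T_right sin 70° = 215.6.
Substituting the horizontal relation into the vertical equation gives 2.781 T_left = 215.6, so T_left = 77.53 N.

T_left ≈ 77.5 N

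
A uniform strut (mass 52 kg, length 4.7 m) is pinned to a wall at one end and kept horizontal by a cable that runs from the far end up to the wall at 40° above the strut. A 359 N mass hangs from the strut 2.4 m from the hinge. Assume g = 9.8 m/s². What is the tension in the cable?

T ≈ 682 N

Take torques about the hinge: T sin 40° · 4.7 = 52×9.8×2.35 + 359×2.4 = 2059.2 N·m.
So T = 2059.2 / (0.6428 × 4.7) = 681.59 N.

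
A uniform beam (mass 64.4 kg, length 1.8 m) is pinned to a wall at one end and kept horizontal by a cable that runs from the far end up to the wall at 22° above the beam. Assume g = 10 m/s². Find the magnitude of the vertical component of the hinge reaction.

Take torques about the hinge: T sin 22° · 1.8 = 64.4×10×0.9 = 579.6 N·m.
So T = 579.6 / (0.3746 × 1.8) = 859.57 N.
ΣF_y = 0: H_y = (64.4×10) − T sin 22° = 644 − 322 = 322 N.

|H_y| ≈ 322 N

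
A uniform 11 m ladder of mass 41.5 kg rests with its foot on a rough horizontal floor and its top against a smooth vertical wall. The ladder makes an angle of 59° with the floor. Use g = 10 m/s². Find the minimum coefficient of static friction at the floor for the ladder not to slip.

ΣF_y = 0: N_floor = 41.5×10 = 415 N.
Torques about the foot: N_wall · 11 sin 59° = 41.5×10×5.5 cos 59° → N_wall = 124.68 N.
ΣF_x = 0: f_floor = N_wall = 124.68 N.
μ_min = f_floor / N_floor = 124.68 / 415 = 0.3004.

μ_min ≈ 0.300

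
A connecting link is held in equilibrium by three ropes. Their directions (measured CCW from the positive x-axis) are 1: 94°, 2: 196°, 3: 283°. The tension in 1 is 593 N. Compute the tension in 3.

Resolve: ΣF_x = 593 cos 94° + T_2 cos 196° + T_3 cos 283° = 0.
        ΣF_y = 593 sin 94° + T_2 sin 196° + T_3 sin 283° = 0.
The known terms sum to (-41.37, 591.6) N, so -0.9613 T_2 + 0.2250 T_3 = 41.37 and -0.2756 T_2 − 0.9744 T_3 = -591.6.
Solving simultaneously: T_2 = 92.89 N, T_3 = 580.8 N.

T_3 ≈ 581 N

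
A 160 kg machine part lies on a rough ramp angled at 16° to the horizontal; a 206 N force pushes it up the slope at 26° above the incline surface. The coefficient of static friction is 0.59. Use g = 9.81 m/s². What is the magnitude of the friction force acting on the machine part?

Axes along / perpendicular to the incline. W sin 16° = 432.6 N down-slope; W cos 16° = 1509 N into the surface.
Perpendicular: N = W cos 16° − P sin 26° = 1509 − 90.3 = 1418 N.
Along incline: P cos 26° + f = W sin 16° (friction acts up-slope) → f = 432.6 − 185.2 = 247.5 N.
|f| = 247.5 N ≤ μN = 836.9 N, so the machine part is indeed static.

f ≈ 247 N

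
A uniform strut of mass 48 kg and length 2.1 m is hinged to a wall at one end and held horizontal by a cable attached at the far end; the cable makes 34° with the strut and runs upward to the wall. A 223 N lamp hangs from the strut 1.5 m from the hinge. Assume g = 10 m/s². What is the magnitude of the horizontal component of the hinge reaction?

Take torques about the hinge: T sin 34° · 2.1 = 48×10×1.05 + 223×1.5 = 838.5 N·m.
So T = 838.5 / (0.5592 × 2.1) = 714.04 N.
ΣF_x = 0: H_x = T cos 34° = 591.97 N.

H_x ≈ 592 N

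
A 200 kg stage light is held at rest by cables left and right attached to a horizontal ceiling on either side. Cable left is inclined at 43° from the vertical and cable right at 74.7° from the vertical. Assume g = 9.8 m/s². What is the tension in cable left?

T_left ≈ 2140 N

Angles from the horizontal: cable left is 90° − 43° = 47°, cable right is 90° − 74.7° = 15.3°.
Weight W = 200 × 9.8 = 1960 N acts straight down.
Horizontal: T_left cos 47° = T_right cos 15.3°  →  T_right = 0.7071 T_left.
Vertical: T_left sin 47° + T_right sin 15.3° = 1960.
Substituting the horizontal relation into the vertical equation gives 0.9179 T_left = 1960, so T_left = 2135 N.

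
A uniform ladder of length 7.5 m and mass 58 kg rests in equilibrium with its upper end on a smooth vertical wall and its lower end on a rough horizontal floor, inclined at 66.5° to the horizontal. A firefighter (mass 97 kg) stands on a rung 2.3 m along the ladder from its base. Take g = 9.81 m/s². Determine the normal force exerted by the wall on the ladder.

Torques about the foot: N_wall · 7.5 sin 66.5° = 58×9.81×3.75 cos 66.5° + 97×9.81×2.3 cos 66.5° → N_wall = 250.58 N.

N_wall ≈ 251 N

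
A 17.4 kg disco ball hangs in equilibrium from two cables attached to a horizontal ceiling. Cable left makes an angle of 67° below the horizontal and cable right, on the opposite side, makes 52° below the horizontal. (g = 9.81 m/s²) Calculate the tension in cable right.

T_right ≈ 76.3 N

Weight W = 17.4 × 9.81 = 170.7 N acts straight down.
Horizontal: T_left cos 67° = T_right cos 52°  →  T_left = 1.576 T_right.
Vertical: T_left sin 67° + T_right sin 52° = 170.7.
Substituting the horizontal relation into the vertical equation gives 2.238 T_right = 170.7, so T_right = 76.26 N.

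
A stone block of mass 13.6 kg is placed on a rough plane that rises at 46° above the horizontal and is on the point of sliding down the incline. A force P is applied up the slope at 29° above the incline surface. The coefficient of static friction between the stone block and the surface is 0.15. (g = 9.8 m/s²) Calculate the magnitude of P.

P ≈ 102 N

On the verge of sliding down the incline, friction equals μN and acts up the slope.
Perpendicular: N + P sin 29° = W cos 46° = 92.58 N.
Along incline: P cos 29° + μN = W sin 46° with W sin 46° = 95.87 N.
Solving the pair for P and N: P = 102.2 N, N = 43.02 N (and f = μN = 6.453 N).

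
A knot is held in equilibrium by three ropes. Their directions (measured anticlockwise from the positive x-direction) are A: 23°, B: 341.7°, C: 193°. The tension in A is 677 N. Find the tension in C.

Resolve: ΣF_x = 677 cos 23° + T_B cos 341.7° + T_C cos 193° = 0.
        ΣF_y = 677 sin 23° + T_B sin 341.7° + T_C sin 193° = 0.
The known terms sum to (623.2, 264.5) N, so 0.9494 T_B − 0.9744 T_C = -623.2 and -0.3140 T_B − 0.2250 T_C = -264.5.
Solving simultaneously: T_B = 226.3 N, T_C = 860.1 N.

T_C ≈ 860 N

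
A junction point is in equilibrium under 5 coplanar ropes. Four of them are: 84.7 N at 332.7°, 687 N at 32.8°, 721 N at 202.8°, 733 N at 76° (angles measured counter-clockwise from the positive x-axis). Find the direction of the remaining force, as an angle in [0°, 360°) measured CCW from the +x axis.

Sum the known components: ΣF_x = 165.4 N, ΣF_y = 765.1 N.
For equilibrium the remaining force must supply (−ΣF_x, −ΣF_y) = (-165.4, -765.1) N.
Magnitude = √((-165.4)² + (-765.1)²) = 782.8 N; direction = atan2(-765.1, -165.4) = 257.8°.

θ ≈ 258°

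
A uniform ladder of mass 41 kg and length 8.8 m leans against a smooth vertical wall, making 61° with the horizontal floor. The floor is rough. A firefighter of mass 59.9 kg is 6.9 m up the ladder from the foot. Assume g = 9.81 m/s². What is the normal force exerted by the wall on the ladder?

Torques about the foot: N_wall · 8.8 sin 61° = 41×9.81×4.4 cos 61° + 59.9×9.81×6.9 cos 61° → N_wall = 366.87 N.

N_wall ≈ 367 N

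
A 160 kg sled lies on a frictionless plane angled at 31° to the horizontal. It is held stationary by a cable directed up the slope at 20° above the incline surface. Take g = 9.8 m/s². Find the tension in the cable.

Take axes along and perpendicular to the incline. Weight components: W sin 31° = 807.6 N down-slope, W cos 31° = 1344 N into the surface.
Along incline: T cos 20° = W sin 31° → T = 859.4 N.
Perpendicular: N = W cos 31° − T sin 20° = 1050 N.

T ≈ 859 N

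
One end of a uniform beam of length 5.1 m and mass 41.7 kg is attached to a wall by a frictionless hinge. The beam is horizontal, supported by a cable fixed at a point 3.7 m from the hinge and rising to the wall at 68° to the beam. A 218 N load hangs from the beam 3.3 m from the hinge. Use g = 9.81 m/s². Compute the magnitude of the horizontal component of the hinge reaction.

H_x ≈ 192 N

Take torques about the hinge: T sin 68° · 3.7 = 41.7×9.81×2.55 + 218×3.3 = 1762.5 N·m.
So T = 1762.5 / (0.9272 × 3.7) = 513.77 N.
ΣF_x = 0: H_x = T cos 68° = 192.46 N.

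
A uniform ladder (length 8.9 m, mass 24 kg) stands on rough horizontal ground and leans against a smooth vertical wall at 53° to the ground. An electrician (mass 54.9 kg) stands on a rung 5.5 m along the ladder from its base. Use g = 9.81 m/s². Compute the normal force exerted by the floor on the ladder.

N_floor ≈ 774 N

ΣF_y = 0: N_floor = 24×9.81 + 54.9×9.81 = 774.01 N.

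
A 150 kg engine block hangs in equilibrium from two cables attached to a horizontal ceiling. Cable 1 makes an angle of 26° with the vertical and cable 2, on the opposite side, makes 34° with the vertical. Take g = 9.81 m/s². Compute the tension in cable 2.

T_2 ≈ 745 N

Angles from the horizontal: cable 1 is 90° − 26° = 64°, cable 2 is 90° − 34° = 56°.
Weight W = 150 × 9.81 = 1472 N acts straight down.
Horizontal: T_1 cos 64° = T_2 cos 56°  →  T_1 = 1.276 T_2.
Vertical: T_1 sin 64° + T_2 sin 56° = 1472.
Substituting the horizontal relation into the vertical equation gives 1.976 T_2 = 1472, so T_2 = 744.9 N.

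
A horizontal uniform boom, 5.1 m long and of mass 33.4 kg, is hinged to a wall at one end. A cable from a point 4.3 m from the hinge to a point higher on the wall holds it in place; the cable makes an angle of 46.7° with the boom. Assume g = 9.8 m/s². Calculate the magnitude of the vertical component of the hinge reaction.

Take torques about the hinge: T sin 46.7° · 4.3 = 33.4×9.8×2.55 = 834.67 N·m.
So T = 834.67 / (0.7278 × 4.3) = 266.72 N.
ΣF_y = 0: H_y = (33.4×9.8) − T sin 46.7° = 327.32 − 194.11 = 133.21 N.

|H_y| ≈ 133 N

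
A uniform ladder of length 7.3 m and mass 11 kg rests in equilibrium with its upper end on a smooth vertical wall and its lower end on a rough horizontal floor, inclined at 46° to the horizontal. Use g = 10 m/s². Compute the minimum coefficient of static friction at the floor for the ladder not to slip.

μ_min ≈ 0.483

ΣF_y = 0: N_floor = 11×10 = 110 N.
Torques about the foot: N_wall · 7.3 sin 46° = 11×10×3.65 cos 46° → N_wall = 53.113 N.
ΣF_x = 0: f_floor = N_wall = 53.113 N.
μ_min = f_floor / N_floor = 53.113 / 110 = 0.4828.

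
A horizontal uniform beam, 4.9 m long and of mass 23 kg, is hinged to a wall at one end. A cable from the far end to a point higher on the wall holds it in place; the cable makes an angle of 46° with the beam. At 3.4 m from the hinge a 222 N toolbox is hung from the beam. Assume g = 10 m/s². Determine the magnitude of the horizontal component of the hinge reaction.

H_x ≈ 260 N

Take torques about the hinge: T sin 46° · 4.9 = 23×10×2.45 + 222×3.4 = 1318.3 N·m.
So T = 1318.3 / (0.7193 × 4.9) = 374.01 N.
ΣF_x = 0: H_x = T cos 46° = 259.81 N.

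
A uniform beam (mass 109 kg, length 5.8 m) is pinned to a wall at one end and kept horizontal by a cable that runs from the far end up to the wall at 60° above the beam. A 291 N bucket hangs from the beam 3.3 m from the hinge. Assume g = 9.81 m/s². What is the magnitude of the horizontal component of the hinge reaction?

Take torques about the hinge: T sin 60° · 5.8 = 109×9.81×2.9 + 291×3.3 = 4061.2 N·m.
So T = 4061.2 / (0.8660 × 5.8) = 808.54 N.
ΣF_x = 0: H_x = T cos 60° = 404.27 N.

H_x ≈ 404 N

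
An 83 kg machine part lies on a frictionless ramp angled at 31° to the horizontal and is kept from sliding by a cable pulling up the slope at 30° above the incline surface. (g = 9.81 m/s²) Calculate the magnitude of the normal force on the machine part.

Take axes along and perpendicular to the incline. Weight components: W sin 31° = 419.4 N down-slope, W cos 31° = 697.9 N into the surface.
Along incline: T cos 30° = W sin 31° → T = 484.2 N.
Perpendicular: N = W cos 31° − T sin 30° = 455.8 N.

N ≈ 456 N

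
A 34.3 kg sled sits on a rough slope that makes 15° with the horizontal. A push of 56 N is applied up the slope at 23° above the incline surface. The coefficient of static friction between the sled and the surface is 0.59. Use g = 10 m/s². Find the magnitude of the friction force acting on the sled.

f ≈ 37.2 N

Axes along / perpendicular to the incline. W sin 15° = 88.77 N down-slope; W cos 15° = 331.3 N into the surface.
Perpendicular: N = W cos 15° − P sin 23° = 331.3 − 21.88 = 309.4 N.
Along incline: P cos 23° + f = W sin 15° (friction acts up-slope) → f = 88.77 − 51.55 = 37.23 N.
|f| = 37.23 N ≤ μN = 182.6 N, so the sled is indeed static.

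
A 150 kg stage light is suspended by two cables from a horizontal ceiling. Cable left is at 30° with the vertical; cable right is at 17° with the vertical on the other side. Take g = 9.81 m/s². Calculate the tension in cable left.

Angles from the horizontal: cable left is 90° − 30° = 60°, cable right is 90° − 17° = 73°.
Weight W = 150 × 9.81 = 1472 N acts straight down.
Horizontal: T_left cos 60° = T_right cos 73°  →  T_right = 1.71 T_left.
Vertical: T_left sin 60° + T_right sin 73° = 1472.
Substituting the horizontal relation into the vertical equation gives 2.501 T_left = 1472, so T_left = 588.3 N.

T_left ≈ 588 N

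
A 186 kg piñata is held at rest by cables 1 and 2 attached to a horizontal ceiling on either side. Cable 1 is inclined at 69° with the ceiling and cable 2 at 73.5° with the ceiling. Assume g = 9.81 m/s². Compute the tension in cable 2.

Weight W = 186 × 9.81 = 1825 N acts straight down.
Horizontal: T_1 cos 69° = T_2 cos 73.5°  →  T_1 = 0.7925 T_2.
Vertical: T_1 sin 69° + T_2 sin 73.5° = 1825.
Substituting the horizontal relation into the vertical equation gives 1.699 T_2 = 1825, so T_2 = 1074 N.

T_2 ≈ 1070 N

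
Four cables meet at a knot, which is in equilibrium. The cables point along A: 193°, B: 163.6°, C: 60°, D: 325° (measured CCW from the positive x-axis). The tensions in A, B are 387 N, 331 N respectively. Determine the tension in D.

Resolve: ΣF_x = 387 cos 193° + 331 cos 163.6° + T_C cos 60° + T_D cos 325° = 0.
        ΣF_y = 387 sin 193° + 331 sin 163.6° + T_C sin 60° + T_D sin 325° = 0.
The known terms sum to (-694.6, 6.399) N, so 0.5000 T_C + 0.8192 T_D = 694.6 and 0.8660 T_C − 0.5736 T_D = -6.399.
Solving simultaneously: T_C = 394.7 N, T_D = 607.1 N.

T_D ≈ 607 N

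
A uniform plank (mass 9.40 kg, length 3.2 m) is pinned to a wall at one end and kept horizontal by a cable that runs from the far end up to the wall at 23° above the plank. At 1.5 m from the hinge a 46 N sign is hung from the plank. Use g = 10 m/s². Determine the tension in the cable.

T ≈ 175 N

Take torques about the hinge: T sin 23° · 3.2 = 9.40×10×1.6 + 46×1.5 = 219.4 N·m.
So T = 219.4 / (0.3907 × 3.2) = 175.47 N.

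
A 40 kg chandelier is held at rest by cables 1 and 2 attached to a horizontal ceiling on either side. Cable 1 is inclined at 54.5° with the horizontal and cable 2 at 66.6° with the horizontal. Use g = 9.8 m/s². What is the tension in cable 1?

T_1 ≈ 182 N

Weight W = 40 × 9.8 = 392 N acts straight down.
Horizontal: T_1 cos 54.5° = T_2 cos 66.6°  →  T_2 = 1.462 T_1.
Vertical: T_1 sin 54.5° + T_2 sin 66.6° = 392.
Substituting the horizontal relation into the vertical equation gives 2.156 T_1 = 392, so T_1 = 181.8 N.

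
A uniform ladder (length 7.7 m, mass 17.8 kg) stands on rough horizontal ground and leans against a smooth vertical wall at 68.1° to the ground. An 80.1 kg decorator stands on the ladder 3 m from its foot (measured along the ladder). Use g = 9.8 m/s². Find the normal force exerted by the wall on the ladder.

N_wall ≈ 158 N

Torques about the foot: N_wall · 7.7 sin 68.1° = 17.8×9.8×3.85 cos 68.1° + 80.1×9.8×3 cos 68.1° → N_wall = 158.01 N.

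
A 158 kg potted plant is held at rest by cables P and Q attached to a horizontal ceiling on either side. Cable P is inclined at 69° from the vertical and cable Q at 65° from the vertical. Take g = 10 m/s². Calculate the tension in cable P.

T_P ≈ 1990 N

Angles from the horizontal: cable P is 90° − 69° = 21°, cable Q is 90° − 65° = 25°.
Weight W = 158 × 10 = 1580 N acts straight down.
Horizontal: T_P cos 21° = T_Q cos 25°  →  T_Q = 1.03 T_P.
Vertical: T_P sin 21° + T_Q sin 25° = 1580.
Substituting the horizontal relation into the vertical equation gives 0.7937 T_P = 1580, so T_P = 1991 N.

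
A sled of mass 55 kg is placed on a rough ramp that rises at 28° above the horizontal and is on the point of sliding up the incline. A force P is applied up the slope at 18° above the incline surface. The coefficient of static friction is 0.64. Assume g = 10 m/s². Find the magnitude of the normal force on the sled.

N ≈ 333 N

On the verge of sliding up the incline, friction equals μN and acts down the slope.
Perpendicular: N + P sin 18° = W cos 28° = 485.6 N.
Along incline: P cos 18° = W sin 28° + μN  with W sin 28° = 258.2 N.
Solving the pair for P and N: P = 495.3 N, N = 332.6 N (and f = μN = 212.8 N).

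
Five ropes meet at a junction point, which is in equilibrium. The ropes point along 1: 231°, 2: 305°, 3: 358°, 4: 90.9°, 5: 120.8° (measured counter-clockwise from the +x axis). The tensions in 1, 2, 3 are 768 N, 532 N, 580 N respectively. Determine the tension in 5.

Resolve: ΣF_x = 768 cos 231° + 532 cos 305° + 580 cos 358° + T_4 cos 90.9° + T_5 cos 120.8° = 0.
        ΣF_y = 768 sin 231° + 532 sin 305° + 580 sin 358° + T_4 sin 90.9° + T_5 sin 120.8° = 0.
The known terms sum to (401.5, -1053) N, so -0.0157 T_4 − 0.5120 T_5 = -401.5 and 0.9999 T_4 + 0.8590 T_5 = 1053.
Solving simultaneously: T_4 = 389.7 N, T_5 = 772.1 N.

T_5 ≈ 772 N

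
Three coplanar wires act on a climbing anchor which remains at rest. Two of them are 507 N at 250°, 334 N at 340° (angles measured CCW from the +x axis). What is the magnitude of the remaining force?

Sum the known components: ΣF_x = 140.5 N, ΣF_y = -590.7 N.
For equilibrium the remaining force must supply (−ΣF_x, −ΣF_y) = (-140.5, 590.7) N.
Magnitude = √((-140.5)² + (590.7)²) = 607.1 N; direction = atan2(590.7, -140.5) = 103.4°.

F ≈ 607 N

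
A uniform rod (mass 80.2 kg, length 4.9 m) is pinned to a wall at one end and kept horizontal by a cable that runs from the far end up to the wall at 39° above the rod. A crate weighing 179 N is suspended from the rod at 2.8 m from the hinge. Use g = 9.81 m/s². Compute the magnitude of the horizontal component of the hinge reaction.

H_x ≈ 612 N

Take torques about the hinge: T sin 39° · 4.9 = 80.2×9.81×2.45 + 179×2.8 = 2428.8 N·m.
So T = 2428.8 / (0.6293 × 4.9) = 787.62 N.
ΣF_x = 0: H_x = T cos 39° = 612.1 N.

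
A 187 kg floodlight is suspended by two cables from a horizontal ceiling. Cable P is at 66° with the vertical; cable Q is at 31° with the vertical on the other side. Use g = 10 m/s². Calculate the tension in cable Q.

T_Q ≈ 1720 N

Angles from the horizontal: cable P is 90° − 66° = 24°, cable Q is 90° − 31° = 59°.
Weight W = 187 × 10 = 1870 N acts straight down.
Horizontal: T_P cos 24° = T_Q cos 59°  →  T_P = 0.5638 T_Q.
Vertical: T_P sin 24° + T_Q sin 59° = 1870.
Substituting the horizontal relation into the vertical equation gives 1.086 T_Q = 1870, so T_Q = 1721 N.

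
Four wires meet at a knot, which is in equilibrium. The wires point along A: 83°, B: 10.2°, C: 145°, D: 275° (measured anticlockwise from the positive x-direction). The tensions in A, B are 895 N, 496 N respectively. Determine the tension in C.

T_C ≈ 888 N

Resolve: ΣF_x = 895 cos 83° + 496 cos 10.2° + T_C cos 145° + T_D cos 275° = 0.
        ΣF_y = 895 sin 83° + 496 sin 10.2° + T_C sin 145° + T_D sin 275° = 0.
The known terms sum to (597.2, 976.2) N, so -0.8192 T_C + 0.0872 T_D = -597.2 and 0.5736 T_C − 0.9962 T_D = -976.2.
Solving simultaneously: T_C = 887.7 N, T_D = 1491 N.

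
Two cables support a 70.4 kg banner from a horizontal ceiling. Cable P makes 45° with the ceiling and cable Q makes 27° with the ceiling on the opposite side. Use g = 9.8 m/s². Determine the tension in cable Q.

Weight W = 70.4 × 9.8 = 689.9 N acts straight down.
Horizontal: T_P cos 45° = T_Q cos 27°  →  T_P = 1.26 T_Q.
Vertical: T_P sin 45° + T_Q sin 27° = 689.9.
Substituting the horizontal relation into the vertical equation gives 1.345 T_Q = 689.9, so T_Q = 513 N.

T_Q ≈ 513 N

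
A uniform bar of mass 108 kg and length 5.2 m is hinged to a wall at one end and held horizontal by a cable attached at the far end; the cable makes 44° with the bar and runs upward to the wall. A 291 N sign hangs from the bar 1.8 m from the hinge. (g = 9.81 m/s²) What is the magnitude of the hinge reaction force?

Take torques about the hinge: T sin 44° · 5.2 = 108×9.81×2.6 + 291×1.8 = 3278.4 N·m.
So T = 3278.4 / (0.6947 × 5.2) = 907.6 N.
ΣF_x = 0: H_x = T cos 44° = 652.87 N.
ΣF_y = 0: H_y = (108×9.81 + 291) − T sin 44° = 1350.5 − 630.47 = 720.01 N.
|H| = √(H_x² + H_y²) = √((652.87)² + (720.01)²) = 971.93 N.

|H| ≈ 972 N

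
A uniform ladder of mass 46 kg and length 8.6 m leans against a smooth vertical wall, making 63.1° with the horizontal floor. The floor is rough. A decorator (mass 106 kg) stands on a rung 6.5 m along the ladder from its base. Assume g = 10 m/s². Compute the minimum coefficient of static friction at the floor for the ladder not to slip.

ΣF_y = 0: N_floor = 46×10 + 106×10 = 1520 N.
Torques about the foot: N_wall · 8.6 sin 63.1° = 46×10×4.3 cos 63.1° + 106×10×6.5 cos 63.1° → N_wall = 523.14 N.
ΣF_x = 0: f_floor = N_wall = 523.14 N.
μ_min = f_floor / N_floor = 523.14 / 1520 = 0.3442.

μ_min ≈ 0.344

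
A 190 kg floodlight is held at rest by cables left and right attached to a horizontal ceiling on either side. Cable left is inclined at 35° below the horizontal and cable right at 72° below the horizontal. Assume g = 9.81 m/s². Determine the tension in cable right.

T_right ≈ 1600 N

Weight W = 190 × 9.81 = 1864 N acts straight down.
Horizontal: T_left cos 35° = T_right cos 72°  →  T_left = 0.3772 T_right.
Vertical: T_left sin 35° + T_right sin 72° = 1864.
Substituting the horizontal relation into the vertical equation gives 1.167 T_right = 1864, so T_right = 1597 N.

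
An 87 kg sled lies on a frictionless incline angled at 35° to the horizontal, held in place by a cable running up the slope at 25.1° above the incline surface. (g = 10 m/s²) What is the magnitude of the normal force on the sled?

N ≈ 479 N

Take axes along and perpendicular to the incline. Weight components: W sin 35° = 499 N down-slope, W cos 35° = 712.7 N into the surface.
Along incline: T cos 25.1° = W sin 35° → T = 551 N.
Perpendicular: N = W cos 35° − T sin 25.1° = 478.9 N.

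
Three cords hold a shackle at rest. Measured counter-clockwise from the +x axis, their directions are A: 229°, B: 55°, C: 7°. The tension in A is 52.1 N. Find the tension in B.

Resolve: ΣF_x = 52.1 cos 229° + T_B cos 55° + T_C cos 7° = 0.
        ΣF_y = 52.1 sin 229° + T_B sin 55° + T_C sin 7° = 0.
The known terms sum to (-34.18, -39.32) N, so 0.5736 T_B + 0.9925 T_C = 34.18 and 0.8192 T_B + 0.1219 T_C = 39.32.
Solving simultaneously: T_B = 46.91 N, T_C = 7.328 N.

T_B ≈ 46.9 N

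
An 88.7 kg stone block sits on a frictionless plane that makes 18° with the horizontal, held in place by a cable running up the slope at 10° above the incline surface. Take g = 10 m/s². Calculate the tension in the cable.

T ≈ 278 N

Take axes along and perpendicular to the incline. Weight components: W sin 18° = 274.1 N down-slope, W cos 18° = 843.6 N into the surface.
Along incline: T cos 10° = W sin 18° → T = 278.3 N.
Perpendicular: N = W cos 18° − T sin 10° = 795.3 N.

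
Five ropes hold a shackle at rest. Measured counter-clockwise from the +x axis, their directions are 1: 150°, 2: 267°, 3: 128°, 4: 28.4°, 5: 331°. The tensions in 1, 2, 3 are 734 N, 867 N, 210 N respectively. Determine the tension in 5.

Resolve: ΣF_x = 734 cos 150° + 867 cos 267° + 210 cos 128° + T_4 cos 28.4° + T_5 cos 331° = 0.
        ΣF_y = 734 sin 150° + 867 sin 267° + 210 sin 128° + T_4 sin 28.4° + T_5 sin 331° = 0.
The known terms sum to (-810.3, -333.3) N, so 0.8796 T_4 + 0.8746 T_5 = 810.3 and 0.4756 T_4 − 0.4848 T_5 = 333.3.
Solving simultaneously: T_4 = 812.4 N, T_5 = 109.4 N.

T_5 ≈ 109 N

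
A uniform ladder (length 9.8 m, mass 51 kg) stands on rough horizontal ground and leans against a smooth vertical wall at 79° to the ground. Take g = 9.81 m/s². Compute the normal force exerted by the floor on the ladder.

ΣF_y = 0: N_floor = 51×9.81 = 500.31 N.

N_floor ≈ 500 N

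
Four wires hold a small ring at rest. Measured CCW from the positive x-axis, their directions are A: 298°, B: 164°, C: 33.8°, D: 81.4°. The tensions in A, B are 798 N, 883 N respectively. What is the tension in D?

T_D ≈ 162 N

Resolve: ΣF_x = 798 cos 298° + 883 cos 164° + T_C cos 33.8° + T_D cos 81.4° = 0.
        ΣF_y = 798 sin 298° + 883 sin 164° + T_C sin 33.8° + T_D sin 81.4° = 0.
The known terms sum to (-474.2, -461.2) N, so 0.8310 T_C + 0.1495 T_D = 474.2 and 0.5563 T_C + 0.9888 T_D = 461.2.
Solving simultaneously: T_C = 541.5 N, T_D = 161.8 N.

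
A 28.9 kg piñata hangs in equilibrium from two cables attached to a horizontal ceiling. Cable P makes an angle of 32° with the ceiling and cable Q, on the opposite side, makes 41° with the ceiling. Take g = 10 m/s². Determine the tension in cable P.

Weight W = 28.9 × 10 = 289 N acts straight down.
Horizontal: T_P cos 32° = T_Q cos 41°  →  T_Q = 1.124 T_P.
Vertical: T_P sin 32° + T_Q sin 41° = 289.
Substituting the horizontal relation into the vertical equation gives 1.267 T_P = 289, so T_P = 228.1 N.

T_P ≈ 228 N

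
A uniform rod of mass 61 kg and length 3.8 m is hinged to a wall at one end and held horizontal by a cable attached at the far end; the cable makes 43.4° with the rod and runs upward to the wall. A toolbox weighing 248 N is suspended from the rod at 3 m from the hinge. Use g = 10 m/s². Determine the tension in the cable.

T ≈ 729 N

Take torques about the hinge: T sin 43.4° · 3.8 = 61×10×1.9 + 248×3 = 1903 N·m.
So T = 1903 / (0.6871 × 3.8) = 728.86 N.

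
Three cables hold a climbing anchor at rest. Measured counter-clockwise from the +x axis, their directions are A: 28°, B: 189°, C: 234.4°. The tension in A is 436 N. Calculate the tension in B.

T_B ≈ 272 N

Resolve: ΣF_x = 436 cos 28° + T_B cos 189° + T_C cos 234.4° = 0.
        ΣF_y = 436 sin 28° + T_B sin 189° + T_C sin 234.4° = 0.
The known terms sum to (385, 204.7) N, so -0.9877 T_B − 0.5821 T_C = -385 and -0.1564 T_B − 0.8131 T_C = -204.7.
Solving simultaneously: T_B = 272.3 N, T_C = 199.4 N.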